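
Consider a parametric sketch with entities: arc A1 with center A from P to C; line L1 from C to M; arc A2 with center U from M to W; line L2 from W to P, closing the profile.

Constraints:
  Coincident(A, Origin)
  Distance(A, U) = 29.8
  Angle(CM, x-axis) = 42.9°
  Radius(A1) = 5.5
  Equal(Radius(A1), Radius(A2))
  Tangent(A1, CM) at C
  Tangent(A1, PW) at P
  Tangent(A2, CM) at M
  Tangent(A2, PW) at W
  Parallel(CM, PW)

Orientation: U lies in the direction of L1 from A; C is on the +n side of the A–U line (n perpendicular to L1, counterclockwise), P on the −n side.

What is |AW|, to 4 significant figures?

30.30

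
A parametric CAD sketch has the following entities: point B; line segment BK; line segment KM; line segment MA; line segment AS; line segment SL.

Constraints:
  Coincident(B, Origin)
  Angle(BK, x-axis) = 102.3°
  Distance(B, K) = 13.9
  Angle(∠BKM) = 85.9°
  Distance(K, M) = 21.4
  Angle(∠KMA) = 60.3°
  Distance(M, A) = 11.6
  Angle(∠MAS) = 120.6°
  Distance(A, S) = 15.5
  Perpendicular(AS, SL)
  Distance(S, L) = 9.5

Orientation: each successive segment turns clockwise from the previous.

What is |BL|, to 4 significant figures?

13.08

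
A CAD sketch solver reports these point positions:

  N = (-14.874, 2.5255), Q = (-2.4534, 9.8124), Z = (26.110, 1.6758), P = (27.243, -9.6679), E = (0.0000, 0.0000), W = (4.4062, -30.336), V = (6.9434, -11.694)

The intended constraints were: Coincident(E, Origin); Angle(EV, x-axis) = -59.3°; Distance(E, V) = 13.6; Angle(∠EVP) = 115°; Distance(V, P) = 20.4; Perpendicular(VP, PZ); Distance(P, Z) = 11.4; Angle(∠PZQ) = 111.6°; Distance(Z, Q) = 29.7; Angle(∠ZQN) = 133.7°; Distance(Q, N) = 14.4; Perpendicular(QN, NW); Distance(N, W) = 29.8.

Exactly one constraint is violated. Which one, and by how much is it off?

Distance(N, W) = 29.8 — off by 8.30.

E = (0.00, 0.00) ✓; EV at -59.30° ✓; |EV| = 13.60 ✓; ∠EVP = 115.0° ✓; |VP| = 20.40 ✓; ∠(VP, PZ) = 90.00° ✓; |PZ| = 11.40 ✓; ∠PZQ = 111.6° ✓; |ZQ| = 29.70 ✓; ∠ZQN = 133.7° ✓; |QN| = 14.40 ✓; ∠(QN, NW) = 90.00° ✓; |NW| = 38.10 ✗.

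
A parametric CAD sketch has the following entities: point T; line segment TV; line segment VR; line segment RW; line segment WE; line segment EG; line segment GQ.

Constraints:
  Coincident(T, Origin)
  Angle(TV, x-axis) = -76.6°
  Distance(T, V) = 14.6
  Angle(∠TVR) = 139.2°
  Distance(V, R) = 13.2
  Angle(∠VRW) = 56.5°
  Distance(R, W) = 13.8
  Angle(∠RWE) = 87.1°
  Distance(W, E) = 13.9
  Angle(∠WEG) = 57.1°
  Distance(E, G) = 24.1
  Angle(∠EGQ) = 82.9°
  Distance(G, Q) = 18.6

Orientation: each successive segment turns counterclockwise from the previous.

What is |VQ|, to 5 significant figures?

24.871

∠WEG = 57.1° gives EG at -56.500° from the x-axis; with |EG| = 24.1, G = (14.046, -28.377). ∠EGQ = 82.9° gives GQ at 40.600° from the x-axis; with |GQ| = 18.6, Q = (28.168, -16.273). Then |VQ| = |Q − V| = 24.871.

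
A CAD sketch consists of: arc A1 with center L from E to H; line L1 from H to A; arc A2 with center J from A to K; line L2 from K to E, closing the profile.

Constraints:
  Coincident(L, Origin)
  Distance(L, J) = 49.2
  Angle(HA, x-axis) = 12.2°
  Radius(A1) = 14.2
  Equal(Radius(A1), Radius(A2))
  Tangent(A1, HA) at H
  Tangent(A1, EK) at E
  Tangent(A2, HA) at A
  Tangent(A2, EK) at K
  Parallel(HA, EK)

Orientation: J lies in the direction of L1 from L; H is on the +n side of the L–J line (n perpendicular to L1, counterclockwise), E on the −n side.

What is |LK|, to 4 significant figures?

51.21

The slot axis is L1's direction at 12.2°, so u = (cos 12.2°, sin 12.2°) = (0.9774, 0.2113) and n = (−sin 12.2°, cos 12.2°) = (-0.2113, 0.9774). L is at the origin and J lies 49.2 along u from L, so J = 49.2·u = (48.09, 10.40). Tangency of A1 to both parallel lines with radius 14.2 puts H and E at L ± 14.2·n: H = (-3.001, 13.88), E = (3.001, -13.88). Equal radii place A and K the same way about J: A = J + 14.2·n = (45.09, 24.28), K = J − 14.2·n = (51.09, -3.482). Then |LK| = |K − L| = 51.21.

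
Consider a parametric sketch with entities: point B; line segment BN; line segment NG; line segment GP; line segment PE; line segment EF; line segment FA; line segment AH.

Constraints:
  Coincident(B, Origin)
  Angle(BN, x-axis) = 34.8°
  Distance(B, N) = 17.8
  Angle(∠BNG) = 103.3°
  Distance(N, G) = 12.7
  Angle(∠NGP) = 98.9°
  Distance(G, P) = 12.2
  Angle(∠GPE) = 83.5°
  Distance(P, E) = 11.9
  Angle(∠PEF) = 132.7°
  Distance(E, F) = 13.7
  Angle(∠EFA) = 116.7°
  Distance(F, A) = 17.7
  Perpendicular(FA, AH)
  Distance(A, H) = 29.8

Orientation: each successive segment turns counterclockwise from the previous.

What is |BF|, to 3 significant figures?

14.7

∠GPE = 83.5° gives PE at -70.9° from the x-axis; with |PE| = 11.9, E = (1.95, 8.07). ∠PEF = 132.7° gives EF at -23.6° from the x-axis; with |EF| = 13.7, F = (14.5, 2.58). Then |BF| = |F − B| = 14.7.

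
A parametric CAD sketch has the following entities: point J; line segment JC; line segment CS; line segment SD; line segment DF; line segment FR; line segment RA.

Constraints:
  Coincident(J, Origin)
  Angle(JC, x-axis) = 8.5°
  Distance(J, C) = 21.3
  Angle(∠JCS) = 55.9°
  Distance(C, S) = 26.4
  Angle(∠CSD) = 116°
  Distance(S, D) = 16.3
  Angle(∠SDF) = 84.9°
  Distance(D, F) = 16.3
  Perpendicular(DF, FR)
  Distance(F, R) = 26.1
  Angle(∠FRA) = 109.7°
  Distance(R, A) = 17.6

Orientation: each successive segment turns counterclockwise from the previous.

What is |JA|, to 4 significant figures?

34.62

The perpendicularity gives FR at right angles to DF, so FR runs at 21.70°; with |FR| = 26.1, R = (17.85, 12.43). ∠FRA = 109.7° gives RA at 92.00° from the x-axis; with |RA| = 17.6, A = (17.24, 30.02). Then |JA| = |A − J| = 34.62.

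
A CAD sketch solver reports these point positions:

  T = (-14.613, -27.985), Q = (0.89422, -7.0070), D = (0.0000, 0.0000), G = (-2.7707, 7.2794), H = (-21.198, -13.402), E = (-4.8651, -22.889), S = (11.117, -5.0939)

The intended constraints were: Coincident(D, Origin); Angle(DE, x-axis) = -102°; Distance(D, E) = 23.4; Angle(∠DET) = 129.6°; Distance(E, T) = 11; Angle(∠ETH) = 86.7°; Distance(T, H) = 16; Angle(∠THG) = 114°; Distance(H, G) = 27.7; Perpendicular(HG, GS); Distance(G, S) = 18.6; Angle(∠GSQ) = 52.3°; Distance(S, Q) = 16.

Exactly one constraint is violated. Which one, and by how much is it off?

Distance(S, Q) = 16 — off by 5.60.

D = (0.00, 0.00) ✓; DE at -102.0° ✓; |DE| = 23.40 ✓; ∠DET = 129.6° ✓; |ET| = 11.00 ✓; ∠ETH = 86.70° ✓; |TH| = 16.00 ✓; ∠THG = 114.0° ✓; |HG| = 27.70 ✓; ∠(HG, GS) = 90.00° ✓; |GS| = 18.60 ✓; ∠GSQ = 52.30° ✓; |SQ| = 10.40 ✗.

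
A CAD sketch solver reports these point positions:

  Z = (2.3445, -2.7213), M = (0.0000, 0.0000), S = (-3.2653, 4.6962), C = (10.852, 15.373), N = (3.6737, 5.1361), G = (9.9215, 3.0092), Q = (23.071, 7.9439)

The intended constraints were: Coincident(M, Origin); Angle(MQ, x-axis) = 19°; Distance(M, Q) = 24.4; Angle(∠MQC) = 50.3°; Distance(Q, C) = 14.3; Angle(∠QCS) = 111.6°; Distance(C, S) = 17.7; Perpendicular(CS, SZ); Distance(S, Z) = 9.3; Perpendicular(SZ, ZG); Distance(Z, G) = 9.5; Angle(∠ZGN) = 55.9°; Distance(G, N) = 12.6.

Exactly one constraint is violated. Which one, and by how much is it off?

Distance(G, N) = 12.6 — off by 6.00.

M = (0.00, 0.00) ✓; MQ at 19.00° ✓; |MQ| = 24.40 ✓; ∠MQC = 50.30° ✓; |QC| = 14.30 ✓; ∠QCS = 111.6° ✓; |CS| = 17.70 ✓; ∠(CS, SZ) = 90.00° ✓; |SZ| = 9.300 ✓; ∠(SZ, ZG) = 90.00° ✓; |ZG| = 9.500 ✓; ∠ZGN = 55.90° ✓; |GN| = 6.600 ✗.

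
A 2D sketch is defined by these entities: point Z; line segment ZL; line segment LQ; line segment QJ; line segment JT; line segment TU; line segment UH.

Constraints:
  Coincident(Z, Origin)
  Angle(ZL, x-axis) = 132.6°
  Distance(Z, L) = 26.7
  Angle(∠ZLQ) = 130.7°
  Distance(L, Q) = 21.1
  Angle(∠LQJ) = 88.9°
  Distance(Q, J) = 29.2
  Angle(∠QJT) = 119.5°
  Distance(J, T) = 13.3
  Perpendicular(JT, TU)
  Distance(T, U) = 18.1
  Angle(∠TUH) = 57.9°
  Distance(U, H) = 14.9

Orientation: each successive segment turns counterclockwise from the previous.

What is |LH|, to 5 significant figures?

25.510

Z is at the origin; ZL runs at 132.6° with length 26.7, so L = (-18.073, 19.654). ∠ZLQ = 130.7° gives LQ at -178.10° from the x-axis; with |LQ| = 21.1, Q = (-39.161, 18.954). ∠LQJ = 88.9° gives QJ at -87.000° from the x-axis; with |QJ| = 29.2, J = (-37.633, -10.206). ∠QJT = 119.5° gives JT at -26.500° from the x-axis; with |JT| = 13.3, T = (-25.730, -16.140). JT is perpendicular to TU, so TU runs at 63.500°; with |TU| = 18.1, U = (-17.654, 0.058117). ∠TUH = 57.9° gives UH at -174.40° from the x-axis; with |UH| = 14.9, H = (-32.483, -1.3959). Then |LH| = |H − L| = 25.510.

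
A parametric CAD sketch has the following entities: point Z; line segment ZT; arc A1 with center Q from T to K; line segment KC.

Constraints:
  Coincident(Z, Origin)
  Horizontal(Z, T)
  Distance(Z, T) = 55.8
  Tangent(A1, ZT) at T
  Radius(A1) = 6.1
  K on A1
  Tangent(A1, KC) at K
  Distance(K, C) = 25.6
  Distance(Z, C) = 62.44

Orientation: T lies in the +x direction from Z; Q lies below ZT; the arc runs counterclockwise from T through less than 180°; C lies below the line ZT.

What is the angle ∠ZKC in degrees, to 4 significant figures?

106.2°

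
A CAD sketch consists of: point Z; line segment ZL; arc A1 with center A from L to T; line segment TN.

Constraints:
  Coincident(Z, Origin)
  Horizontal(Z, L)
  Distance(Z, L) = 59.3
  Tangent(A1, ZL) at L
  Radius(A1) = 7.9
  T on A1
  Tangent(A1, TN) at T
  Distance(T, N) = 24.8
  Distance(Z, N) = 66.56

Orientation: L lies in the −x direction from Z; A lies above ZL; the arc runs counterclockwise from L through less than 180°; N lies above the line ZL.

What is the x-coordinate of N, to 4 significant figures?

-57.31

Checks: ∠(AL, LZ) = 90.00° ✓; |AT| = 7.900 ✓; ∠(AT, TN) = 90.00° ✓; |TN| = 24.80 ✓; |ZN| = 66.56 ✓.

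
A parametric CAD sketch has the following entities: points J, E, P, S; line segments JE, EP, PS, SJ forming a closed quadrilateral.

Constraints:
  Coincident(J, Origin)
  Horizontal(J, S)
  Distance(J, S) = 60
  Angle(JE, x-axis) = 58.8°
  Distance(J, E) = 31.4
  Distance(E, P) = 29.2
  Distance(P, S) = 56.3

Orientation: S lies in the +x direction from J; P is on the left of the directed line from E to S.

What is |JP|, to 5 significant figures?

60.505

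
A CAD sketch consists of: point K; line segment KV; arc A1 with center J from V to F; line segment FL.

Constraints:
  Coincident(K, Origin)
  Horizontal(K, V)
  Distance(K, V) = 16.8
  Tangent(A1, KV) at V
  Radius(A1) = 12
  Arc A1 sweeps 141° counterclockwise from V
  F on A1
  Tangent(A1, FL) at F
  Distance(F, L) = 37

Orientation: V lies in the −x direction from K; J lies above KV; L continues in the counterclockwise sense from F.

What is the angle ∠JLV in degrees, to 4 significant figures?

7.610°

K is at the origin; K and V share the same y with |KV| = 16.8 and V on the −x side, so V = (-16.80, 0.000). The tangent condition forces JV to be normal to KV, so J = V + (0, 12) = (-16.80, 12.00). On A1, V sits at bearing -90° from J; a 141° counterclockwise sweep puts F at bearing 51°, so F = J + 12.0·(cos 51°, sin 51°) = (-9.248, 21.33). Tangency of A1 to FL means the radius JF is perpendicular to FL, so FL runs along (−sin 51°, cos 51°); with |FL| = 37.0, L = (-38.00, 44.61). Then cos ∠JLV = LJ·LV / (|LJ||LV|), giving 7.610°.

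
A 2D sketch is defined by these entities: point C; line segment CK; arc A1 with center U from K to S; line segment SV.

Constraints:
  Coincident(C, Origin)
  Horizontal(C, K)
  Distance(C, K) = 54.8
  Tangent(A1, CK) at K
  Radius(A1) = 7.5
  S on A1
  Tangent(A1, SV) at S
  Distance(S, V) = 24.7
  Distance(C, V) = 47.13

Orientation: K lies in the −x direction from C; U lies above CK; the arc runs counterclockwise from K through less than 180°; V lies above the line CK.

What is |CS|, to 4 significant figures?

48.10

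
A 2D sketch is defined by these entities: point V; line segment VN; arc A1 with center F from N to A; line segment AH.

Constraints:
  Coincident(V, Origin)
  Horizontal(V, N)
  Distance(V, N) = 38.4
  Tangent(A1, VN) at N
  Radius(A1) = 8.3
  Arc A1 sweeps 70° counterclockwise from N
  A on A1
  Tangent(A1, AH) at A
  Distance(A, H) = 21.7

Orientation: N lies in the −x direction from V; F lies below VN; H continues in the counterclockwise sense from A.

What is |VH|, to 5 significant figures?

59.528

V is at the origin; V and N share the same y with |VN| = 38.4 and N on the −x side, so N = (-38.400, 0.0000). The tangent condition forces FN to be normal to VN, so F = N + (0, -8.3) = (-38.400, -8.3000). On A1, N sits at bearing 90° from F; a 70° counterclockwise sweep puts A at bearing 160°, so A = F + 8.3·(cos 160°, sin 160°) = (-46.199, -5.4612). The tangent condition forces FA to be normal to AH, so AH runs along (−sin 160°, cos 160°); with |AH| = 21.7, H = (-53.621, -25.853). Then |VH| = |H − V| = 59.528.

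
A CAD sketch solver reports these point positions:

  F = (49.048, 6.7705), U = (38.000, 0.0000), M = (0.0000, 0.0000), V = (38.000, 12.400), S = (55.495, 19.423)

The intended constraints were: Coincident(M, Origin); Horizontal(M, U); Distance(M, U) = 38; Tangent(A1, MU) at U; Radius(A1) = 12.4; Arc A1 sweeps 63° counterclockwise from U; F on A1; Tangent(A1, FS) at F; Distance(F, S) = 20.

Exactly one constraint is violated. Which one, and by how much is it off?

Distance(F, S) = 20 — off by 5.80.

M = (0.00, 0.00) ✓; M.y = 0.00, U.y = 0.00 ✓; |MU| = 38.00 ✓; ∠(VU, UM) = 90.00° ✓; |VU| = 12.40 ✓; bearing(V→F) − bearing(V→U) = 63.00° ✓; |VF| = 12.40 ✓; ∠(VF, FS) = 90.00° ✓; |FS| = 14.20 ✗.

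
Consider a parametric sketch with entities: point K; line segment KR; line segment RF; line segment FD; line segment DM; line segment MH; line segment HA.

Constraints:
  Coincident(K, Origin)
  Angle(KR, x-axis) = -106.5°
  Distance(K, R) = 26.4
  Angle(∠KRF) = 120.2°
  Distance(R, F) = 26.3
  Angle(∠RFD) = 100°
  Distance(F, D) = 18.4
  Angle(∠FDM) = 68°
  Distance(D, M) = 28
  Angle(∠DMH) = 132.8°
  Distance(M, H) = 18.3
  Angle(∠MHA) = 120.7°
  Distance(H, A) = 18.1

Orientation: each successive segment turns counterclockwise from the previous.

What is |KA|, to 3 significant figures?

44.6

K is at the origin; KR runs at -106.5° with length 26.4, so R = (-7.50, -25.3). ∠KRF = 120.2° gives RF at -46.7° from the x-axis; with |RF| = 26.3, F = (10.5, -44.5). ∠RFD = 100.0° gives FD at 33.3° from the x-axis; with |FD| = 18.4, D = (25.9, -34.4). ∠FDM = 68.0° gives DM at 145° from the x-axis; with |DM| = 28.0, M = (2.90, -18.4). ∠DMH = 132.8° gives MH at -168° from the x-axis; with |MH| = 18.3, H = (-15.0, -22.4). ∠MHA = 120.7° gives HA at -108° from the x-axis; with |HA| = 18.1, A = (-20.6, -39.6). Then |KA| = |A − K| = 44.6.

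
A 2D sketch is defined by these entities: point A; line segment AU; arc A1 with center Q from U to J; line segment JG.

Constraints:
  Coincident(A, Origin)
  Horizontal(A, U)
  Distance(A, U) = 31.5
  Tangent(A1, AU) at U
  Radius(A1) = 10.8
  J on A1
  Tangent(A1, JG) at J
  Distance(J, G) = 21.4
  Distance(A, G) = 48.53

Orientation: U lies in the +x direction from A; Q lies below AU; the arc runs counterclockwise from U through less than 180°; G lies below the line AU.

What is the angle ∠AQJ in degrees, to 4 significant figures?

51.66°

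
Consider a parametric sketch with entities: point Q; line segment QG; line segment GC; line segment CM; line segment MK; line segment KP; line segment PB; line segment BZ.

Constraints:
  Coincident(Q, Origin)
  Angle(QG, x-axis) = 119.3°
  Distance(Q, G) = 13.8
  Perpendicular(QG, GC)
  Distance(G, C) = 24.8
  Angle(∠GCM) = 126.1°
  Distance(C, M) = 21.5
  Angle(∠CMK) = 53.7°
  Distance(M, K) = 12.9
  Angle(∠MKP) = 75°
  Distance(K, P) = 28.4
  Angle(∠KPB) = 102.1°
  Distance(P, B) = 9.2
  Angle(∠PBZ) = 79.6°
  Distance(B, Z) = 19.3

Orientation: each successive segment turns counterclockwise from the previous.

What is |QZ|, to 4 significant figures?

36.98

Q is at the origin; QG runs at 119.3° with length 13.8, so G = (-6.753, 12.03). QG is perpendicular to GC, so GC runs at -150.7°; with |GC| = 24.8, C = (-28.38, -0.1021). ∠GCM = 126.1° gives CM at -96.80° from the x-axis; with |CM| = 21.5, M = (-30.93, -21.45). ∠CMK = 53.7° gives MK at 29.50° from the x-axis; with |MK| = 12.9, K = (-19.70, -15.10). ∠MKP = 75.0° gives KP at 134.5° from the x-axis; with |KP| = 28.4, P = (-39.60, 5.158). ∠KPB = 102.1° gives PB at -147.6° from the x-axis; with |PB| = 9.2, B = (-47.37, 0.2281). ∠PBZ = 79.6° gives BZ at -47.20° from the x-axis; with |BZ| = 19.3, Z = (-34.26, -13.93). Then |QZ| = |Z − Q| = 36.98.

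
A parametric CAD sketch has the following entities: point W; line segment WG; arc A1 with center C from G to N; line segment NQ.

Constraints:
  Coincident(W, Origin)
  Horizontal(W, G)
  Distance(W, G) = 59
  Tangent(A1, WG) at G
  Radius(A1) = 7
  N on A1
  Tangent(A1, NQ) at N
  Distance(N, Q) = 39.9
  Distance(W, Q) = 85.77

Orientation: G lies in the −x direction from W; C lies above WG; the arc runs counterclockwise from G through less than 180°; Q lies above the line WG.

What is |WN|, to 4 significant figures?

53.98

W is at the origin; W and G share the same y with |WG| = 59.0 and G on the −x side, so G = (-59.00, 0.000). The tangent condition forces CG to be normal to WG, so C = G + (0, 7) = (-59.00, 7.000). Since CN ⟂ NQ (tangency), |CQ| = √(7.0² + 39.9²) = 40.51 regardless of where N sits on A1. So Q lies on both circle(W, 85.77) and circle(C, 40.51); the above-WG intersection is Q = (-73.01, 45.01). N is the foot of the tangent from Q: N = (-52.95, 10.52).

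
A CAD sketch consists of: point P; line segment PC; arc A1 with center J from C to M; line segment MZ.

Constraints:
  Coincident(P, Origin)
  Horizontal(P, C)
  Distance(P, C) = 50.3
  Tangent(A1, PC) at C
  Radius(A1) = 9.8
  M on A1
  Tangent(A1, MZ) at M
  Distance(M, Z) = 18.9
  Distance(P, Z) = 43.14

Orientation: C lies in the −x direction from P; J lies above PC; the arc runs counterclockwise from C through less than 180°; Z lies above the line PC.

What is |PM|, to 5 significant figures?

41.524

Checks: |JM| = 9.800 ✓; ∠(JM, MZ) = 90.00° ✓; |MZ| = 18.90 ✓; |PZ| = 43.14 ✓.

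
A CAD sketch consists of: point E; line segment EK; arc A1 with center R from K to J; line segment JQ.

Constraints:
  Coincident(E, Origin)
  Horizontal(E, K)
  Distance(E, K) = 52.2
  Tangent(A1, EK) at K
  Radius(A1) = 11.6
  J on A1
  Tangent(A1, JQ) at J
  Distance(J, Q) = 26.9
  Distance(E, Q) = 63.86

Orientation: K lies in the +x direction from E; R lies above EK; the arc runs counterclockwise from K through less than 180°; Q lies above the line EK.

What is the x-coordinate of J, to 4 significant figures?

62.32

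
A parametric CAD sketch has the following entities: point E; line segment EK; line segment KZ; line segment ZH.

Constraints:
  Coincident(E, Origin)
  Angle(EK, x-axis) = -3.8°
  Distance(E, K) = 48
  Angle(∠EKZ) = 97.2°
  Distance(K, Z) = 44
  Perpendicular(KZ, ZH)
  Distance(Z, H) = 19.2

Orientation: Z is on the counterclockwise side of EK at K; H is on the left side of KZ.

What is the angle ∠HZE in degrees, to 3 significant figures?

46.4°

E is at the origin; EK runs at -3.8° with length 48.0, so K = 48.0·(cos -3.8°, sin -3.8°) = (47.9, -3.18). ∠EKZ = 97.2°, so KZ runs at -3.8° + (180° − 97.2°) = 79.0° from the x-axis; with |KZ| = 44.0, Z = K + 44.0·(cos 79.0°, sin 79.0°) = (56.3, 40.0). The perpendicularity gives ZH at right angles to KZ; with |ZH| = 19.2 on the left of KZ, H = Z + 19.2·(-0.982, 0.191) = (37.4, 43.7). Then cos ∠HZE = ZH·ZE / (|ZH||ZE|), giving 46.4°.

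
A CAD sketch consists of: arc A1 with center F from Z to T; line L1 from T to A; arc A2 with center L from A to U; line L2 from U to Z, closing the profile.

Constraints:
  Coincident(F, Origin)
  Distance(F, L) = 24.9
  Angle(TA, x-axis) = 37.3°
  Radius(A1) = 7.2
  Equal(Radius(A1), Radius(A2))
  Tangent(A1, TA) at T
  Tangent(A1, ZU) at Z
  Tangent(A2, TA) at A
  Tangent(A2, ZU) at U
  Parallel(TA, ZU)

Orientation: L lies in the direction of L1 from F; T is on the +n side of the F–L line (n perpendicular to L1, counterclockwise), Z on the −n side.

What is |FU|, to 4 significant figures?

25.92

The slot axis is L1's direction at 37.3°, so u = (cos 37.3°, sin 37.3°) = (0.7955, 0.6060) and n = (−sin 37.3°, cos 37.3°) = (-0.6060, 0.7955). F is at the origin and L lies 24.9 along u from F, so L = 24.9·u = (19.81, 15.09). Tangency of A1 to both parallel lines with radius 7.2 puts T and Z at F ± 7.2·n: T = (-4.363, 5.727), Z = (4.363, -5.727). Equal radii place A and U the same way about L: A = L + 7.2·n = (15.44, 20.82), U = L − 7.2·n = (24.17, 9.362). Then |FU| = |U − F| = 25.92.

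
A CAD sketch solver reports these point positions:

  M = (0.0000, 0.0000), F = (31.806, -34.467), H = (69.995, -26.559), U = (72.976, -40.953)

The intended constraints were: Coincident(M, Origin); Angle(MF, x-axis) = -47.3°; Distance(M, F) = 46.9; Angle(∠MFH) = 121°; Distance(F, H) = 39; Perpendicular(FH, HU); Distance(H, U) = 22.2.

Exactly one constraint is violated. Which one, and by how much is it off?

Distance(H, U) = 22.2 — off by 7.50.

M = (0.00, 0.00) ✓; MF at -47.30° ✓; |MF| = 46.90 ✓; ∠MFH = 121.0° ✓; |FH| = 39.00 ✓; ∠(FH, HU) = 90.00° ✓; |HU| = 14.70 ✗.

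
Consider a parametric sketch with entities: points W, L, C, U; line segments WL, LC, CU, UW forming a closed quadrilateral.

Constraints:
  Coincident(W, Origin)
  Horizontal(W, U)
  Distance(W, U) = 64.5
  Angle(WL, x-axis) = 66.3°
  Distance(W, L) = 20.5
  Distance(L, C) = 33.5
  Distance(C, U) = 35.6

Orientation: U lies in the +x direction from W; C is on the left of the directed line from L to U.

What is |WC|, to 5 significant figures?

48.709

W is at the origin; WU is horizontal with |WU| = 64.5 and U in +x, so U = (64.5, 0). WL runs at 66.3° with |WL| = 20.5, so L = (8.2399, 18.771). C is determined by |LC| = 33.5 and |CU| = 35.6 together: it lies at the intersection of circle(L, 33.5) and circle(U, 35.6). With |LU| = 59.309, the foot of the radical line on LU is 28.431 from L and the perpendicular offset is √(33.5² − 28.431²) = 17.718. Taking the left-of-LU solution: C = (40.817, 26.580).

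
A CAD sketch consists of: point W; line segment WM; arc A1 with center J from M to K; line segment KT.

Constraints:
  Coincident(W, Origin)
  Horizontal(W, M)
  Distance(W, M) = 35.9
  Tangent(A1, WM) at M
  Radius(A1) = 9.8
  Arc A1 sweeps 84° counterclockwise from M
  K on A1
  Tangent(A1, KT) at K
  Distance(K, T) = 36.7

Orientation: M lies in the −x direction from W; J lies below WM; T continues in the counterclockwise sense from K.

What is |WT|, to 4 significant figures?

67.07

W is at the origin; W and M share the same y with |WM| = 35.9 and M on the −x side, so M = (-35.90, 0.000). Tangency of A1 to WM means the radius JM is perpendicular to WM, so J = M + (0, -9.8) = (-35.90, -9.800). On A1, M sits at bearing 90° from J; an 84° counterclockwise sweep puts K at bearing 174°, so K = J + 9.8·(cos 174°, sin 174°) = (-45.65, -8.776). The tangent condition forces JK to be normal to KT, so KT runs along (−sin 174°, cos 174°); with |KT| = 36.7, T = (-49.48, -45.27). Then |WT| = |T − W| = 67.07.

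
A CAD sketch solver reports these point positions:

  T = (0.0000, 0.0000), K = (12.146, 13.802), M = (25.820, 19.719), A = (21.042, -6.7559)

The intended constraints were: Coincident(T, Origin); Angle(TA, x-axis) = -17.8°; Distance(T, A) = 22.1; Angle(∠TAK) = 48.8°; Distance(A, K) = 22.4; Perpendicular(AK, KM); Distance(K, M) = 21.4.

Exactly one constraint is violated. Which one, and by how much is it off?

Distance(K, M) = 21.4 — off by 6.50.

T = (0.00, 0.00) ✓; TA at -17.80° ✓; |TA| = 22.10 ✓; ∠TAK = 48.80° ✓; |AK| = 22.40 ✓; ∠(AK, KM) = 90.00° ✓; |KM| = 14.90 ✗.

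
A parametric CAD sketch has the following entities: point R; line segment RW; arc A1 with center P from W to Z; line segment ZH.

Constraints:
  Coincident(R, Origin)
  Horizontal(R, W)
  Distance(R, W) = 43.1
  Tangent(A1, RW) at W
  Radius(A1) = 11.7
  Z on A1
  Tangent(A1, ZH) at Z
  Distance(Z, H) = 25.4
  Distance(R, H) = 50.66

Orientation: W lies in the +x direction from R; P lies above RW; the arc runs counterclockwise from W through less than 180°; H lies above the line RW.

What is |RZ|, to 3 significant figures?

55.1

Checks: R.y = 0.00, W.y = 0.00 ✓; |PZ| = 11.70 ✓; ∠(PZ, ZH) = 90.00° ✓; |ZH| = 25.40 ✓; |RH| = 50.66 ✓.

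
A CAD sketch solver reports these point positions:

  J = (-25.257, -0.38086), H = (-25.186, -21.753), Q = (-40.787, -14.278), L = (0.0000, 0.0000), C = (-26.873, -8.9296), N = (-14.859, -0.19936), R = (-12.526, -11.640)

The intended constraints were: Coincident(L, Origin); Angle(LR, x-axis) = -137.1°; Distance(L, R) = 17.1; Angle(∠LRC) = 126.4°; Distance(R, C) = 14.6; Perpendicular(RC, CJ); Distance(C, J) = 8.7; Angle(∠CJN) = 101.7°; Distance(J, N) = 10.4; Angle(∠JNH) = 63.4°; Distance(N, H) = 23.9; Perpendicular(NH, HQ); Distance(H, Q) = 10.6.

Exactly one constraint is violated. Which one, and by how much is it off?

Distance(H, Q) = 10.6 — off by 6.70.

L = (0.00, 0.00) ✓; LR at -137.1° ✓; |LR| = 17.10 ✓; ∠LRC = 126.4° ✓; |RC| = 14.60 ✓; ∠(RC, CJ) = 90.01° ✓; |CJ| = 8.700 ✓; ∠CJN = 101.7° ✓; |JN| = 10.40 ✓; ∠JNH = 63.40° ✓; |NH| = 23.90 ✓; ∠(NH, HQ) = 90.00° ✓; |HQ| = 17.30 ✗.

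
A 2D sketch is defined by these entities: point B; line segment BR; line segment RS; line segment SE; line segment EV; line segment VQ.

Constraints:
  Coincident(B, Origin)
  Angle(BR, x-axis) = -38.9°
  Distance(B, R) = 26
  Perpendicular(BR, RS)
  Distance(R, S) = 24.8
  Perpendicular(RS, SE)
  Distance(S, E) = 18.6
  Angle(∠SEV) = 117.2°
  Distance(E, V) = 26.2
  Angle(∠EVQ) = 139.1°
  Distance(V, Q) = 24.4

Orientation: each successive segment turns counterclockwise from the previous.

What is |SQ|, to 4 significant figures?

53.15

B is at the origin; BR runs at -38.9° with length 26.0, so R = (20.23, -16.33). BR is perpendicular to RS, so RS runs at 51.10°; with |RS| = 24.8, S = (35.81, 2.973). RS ⟂ SE, so SE runs at 141.1°; with |SE| = 18.6, E = (21.33, 14.65). ∠SEV = 117.2° gives EV at -156.1° from the x-axis; with |EV| = 26.2, V = (-2.621, 4.039). ∠EVQ = 139.1° gives VQ at -115.2° from the x-axis; with |VQ| = 24.4, Q = (-13.01, -18.04). Then |SQ| = |Q − S| = 53.15.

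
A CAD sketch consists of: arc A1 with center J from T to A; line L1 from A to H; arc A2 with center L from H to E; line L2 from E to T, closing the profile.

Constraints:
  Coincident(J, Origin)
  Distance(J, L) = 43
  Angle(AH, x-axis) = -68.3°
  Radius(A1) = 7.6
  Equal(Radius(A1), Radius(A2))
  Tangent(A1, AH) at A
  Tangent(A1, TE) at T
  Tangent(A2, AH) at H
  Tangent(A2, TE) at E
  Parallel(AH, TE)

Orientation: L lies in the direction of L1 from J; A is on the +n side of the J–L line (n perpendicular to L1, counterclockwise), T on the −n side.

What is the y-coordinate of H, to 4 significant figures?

-37.14

The slot axis is L1's direction at -68.3°, so u = (cos -68.3°, sin -68.3°) = (0.3697, -0.9291) and n = (−sin -68.3°, cos -68.3°) = (0.9291, 0.3697). J is at the origin and L lies 43.0 along u from J, so L = 43.0·u = (15.90, -39.95). Tangency of A1 to both parallel lines with radius 7.6 puts A and T at J ± 7.6·n: A = (7.061, 2.810), T = (-7.061, -2.810). Equal radii place H and E the same way about L: H = L + 7.6·n = (22.96, -37.14), E = L − 7.6·n = (8.838, -42.76). So H.y = -37.14.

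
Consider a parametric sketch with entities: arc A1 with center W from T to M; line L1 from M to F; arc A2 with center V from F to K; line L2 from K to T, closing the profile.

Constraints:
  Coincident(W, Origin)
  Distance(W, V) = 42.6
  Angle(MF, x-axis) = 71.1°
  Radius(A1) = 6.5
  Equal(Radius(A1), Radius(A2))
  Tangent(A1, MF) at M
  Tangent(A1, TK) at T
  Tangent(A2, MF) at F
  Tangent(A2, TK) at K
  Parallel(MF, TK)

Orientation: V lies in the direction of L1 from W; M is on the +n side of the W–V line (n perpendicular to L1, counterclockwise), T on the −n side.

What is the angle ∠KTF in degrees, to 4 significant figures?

16.97°

Tangency of A1 to both parallel lines with radius 6.5 puts M and T at W ± 6.5·n: M = (-6.150, 2.105), T = (6.150, -2.105). Equal radii place F and K the same way about V: F = V + 6.5·n = (7.649, 42.41), K = V − 6.5·n = (19.95, 38.20). Then cos ∠KTF = TK·TF / (|TK||TF|), giving 16.97°.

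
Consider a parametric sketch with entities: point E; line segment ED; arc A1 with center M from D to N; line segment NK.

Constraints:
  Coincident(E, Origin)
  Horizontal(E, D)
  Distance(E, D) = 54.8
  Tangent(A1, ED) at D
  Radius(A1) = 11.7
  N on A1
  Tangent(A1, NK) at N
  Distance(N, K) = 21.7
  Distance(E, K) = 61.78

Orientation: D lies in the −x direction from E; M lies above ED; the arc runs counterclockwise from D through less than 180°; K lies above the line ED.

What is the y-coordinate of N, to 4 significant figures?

15.26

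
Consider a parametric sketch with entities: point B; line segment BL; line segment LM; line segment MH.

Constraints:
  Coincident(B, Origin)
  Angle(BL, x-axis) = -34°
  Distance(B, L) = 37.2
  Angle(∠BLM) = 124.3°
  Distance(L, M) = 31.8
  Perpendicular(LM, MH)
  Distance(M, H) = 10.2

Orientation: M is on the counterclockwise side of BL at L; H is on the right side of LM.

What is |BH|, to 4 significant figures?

66.78

∠BLM = 124.3°, so LM runs at -34.0° + (180° − 124.3°) = 21.70° from the x-axis; with |LM| = 31.8, M = L + 31.8·(cos 21.70°, sin 21.70°) = (60.39, -9.044). LM ⟂ MH; with |MH| = 10.2 on the right of LM, H = M + 10.2·(0.3697, -0.9291) = (64.16, -18.52). Then |BH| = |H − B| = 66.78.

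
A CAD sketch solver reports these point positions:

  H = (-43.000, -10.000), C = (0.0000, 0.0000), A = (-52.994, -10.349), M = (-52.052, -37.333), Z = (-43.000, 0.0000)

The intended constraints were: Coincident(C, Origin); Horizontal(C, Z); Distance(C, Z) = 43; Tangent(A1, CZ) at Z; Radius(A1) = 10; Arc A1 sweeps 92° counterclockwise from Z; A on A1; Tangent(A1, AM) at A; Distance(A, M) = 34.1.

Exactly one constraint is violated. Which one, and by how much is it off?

Distance(A, M) = 34.1 — off by 7.10.

C = (0.00, 0.00) ✓; C.y = 0.00, Z.y = 0.00 ✓; |CZ| = 43.00 ✓; ∠(HZ, ZC) = 90.00° ✓; |HZ| = 10.00 ✓; bearing(H→A) − bearing(H→Z) = 92.00° ✓; |HA| = 10.00 ✓; ∠(HA, AM) = 90.00° ✓; |AM| = 27.00 ✗.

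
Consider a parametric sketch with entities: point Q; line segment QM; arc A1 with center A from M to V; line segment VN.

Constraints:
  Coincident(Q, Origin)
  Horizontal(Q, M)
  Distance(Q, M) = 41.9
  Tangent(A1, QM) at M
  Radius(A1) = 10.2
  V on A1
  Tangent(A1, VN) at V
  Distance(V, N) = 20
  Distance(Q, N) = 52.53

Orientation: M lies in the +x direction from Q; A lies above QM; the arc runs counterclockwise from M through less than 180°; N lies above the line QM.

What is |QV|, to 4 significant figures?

53.03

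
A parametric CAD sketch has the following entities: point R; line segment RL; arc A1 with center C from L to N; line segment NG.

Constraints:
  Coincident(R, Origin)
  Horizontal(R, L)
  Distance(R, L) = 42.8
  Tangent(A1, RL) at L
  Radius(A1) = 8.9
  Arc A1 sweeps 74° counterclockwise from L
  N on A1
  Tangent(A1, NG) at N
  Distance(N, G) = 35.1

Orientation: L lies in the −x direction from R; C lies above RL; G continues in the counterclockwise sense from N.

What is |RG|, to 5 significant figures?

47.103

On A1, L sits at bearing -90° from C; a 74° counterclockwise sweep puts N at bearing -16°, so N = C + 8.9·(cos -16°, sin -16°) = (-34.245, 6.4468). Since A1 is tangent to NG there, CN ⟂ NG, so NG runs along (−sin -16°, cos -16°); with |NG| = 35.1, G = (-24.570, 40.187). Then |RG| = |G − R| = 47.103.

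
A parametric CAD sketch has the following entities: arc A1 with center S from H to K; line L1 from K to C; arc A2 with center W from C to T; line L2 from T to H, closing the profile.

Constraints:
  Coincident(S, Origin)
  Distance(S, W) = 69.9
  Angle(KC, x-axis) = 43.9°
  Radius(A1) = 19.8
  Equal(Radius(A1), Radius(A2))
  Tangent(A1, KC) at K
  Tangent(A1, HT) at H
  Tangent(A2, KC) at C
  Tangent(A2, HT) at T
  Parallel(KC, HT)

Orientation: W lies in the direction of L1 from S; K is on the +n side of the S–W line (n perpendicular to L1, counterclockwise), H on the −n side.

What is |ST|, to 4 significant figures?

72.65

The slot axis is L1's direction at 43.9°, so u = (cos 43.9°, sin 43.9°) = (0.7206, 0.6934) and n = (−sin 43.9°, cos 43.9°) = (-0.6934, 0.7206). S is at the origin and W lies 69.9 along u from S, so W = 69.9·u = (50.37, 48.47). Tangency of A1 to both parallel lines with radius 19.8 puts K and H at S ± 19.8·n: K = (-13.73, 14.27), H = (13.73, -14.27). Equal radii place C and T the same way about W: C = W + 19.8·n = (36.64, 62.74), T = W − 19.8·n = (64.10, 34.20). Then |ST| = |T − S| = 72.65.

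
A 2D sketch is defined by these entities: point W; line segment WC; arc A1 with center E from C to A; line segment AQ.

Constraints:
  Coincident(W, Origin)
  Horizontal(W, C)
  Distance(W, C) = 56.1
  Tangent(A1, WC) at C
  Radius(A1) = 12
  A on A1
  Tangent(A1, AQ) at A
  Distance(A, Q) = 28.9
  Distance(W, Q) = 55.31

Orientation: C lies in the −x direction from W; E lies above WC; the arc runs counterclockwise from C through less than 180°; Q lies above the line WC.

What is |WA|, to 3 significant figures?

45.4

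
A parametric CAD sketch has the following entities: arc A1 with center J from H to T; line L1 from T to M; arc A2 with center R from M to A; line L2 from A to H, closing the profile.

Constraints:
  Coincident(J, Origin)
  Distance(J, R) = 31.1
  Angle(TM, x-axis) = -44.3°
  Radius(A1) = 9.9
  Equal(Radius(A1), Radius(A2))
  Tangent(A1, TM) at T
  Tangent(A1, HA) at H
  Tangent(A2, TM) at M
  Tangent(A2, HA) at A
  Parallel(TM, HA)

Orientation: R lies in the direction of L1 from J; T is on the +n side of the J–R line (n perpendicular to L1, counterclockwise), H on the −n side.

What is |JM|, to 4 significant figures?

32.64

Tangency of A1 to both parallel lines with radius 9.9 puts T and H at J ± 9.9·n: T = (6.914, 7.085), H = (-6.914, -7.085). Equal radii place M and A the same way about R: M = R + 9.9·n = (29.17, -14.64), A = R − 9.9·n = (15.34, -28.81). Then |JM| = |M − J| = 32.64.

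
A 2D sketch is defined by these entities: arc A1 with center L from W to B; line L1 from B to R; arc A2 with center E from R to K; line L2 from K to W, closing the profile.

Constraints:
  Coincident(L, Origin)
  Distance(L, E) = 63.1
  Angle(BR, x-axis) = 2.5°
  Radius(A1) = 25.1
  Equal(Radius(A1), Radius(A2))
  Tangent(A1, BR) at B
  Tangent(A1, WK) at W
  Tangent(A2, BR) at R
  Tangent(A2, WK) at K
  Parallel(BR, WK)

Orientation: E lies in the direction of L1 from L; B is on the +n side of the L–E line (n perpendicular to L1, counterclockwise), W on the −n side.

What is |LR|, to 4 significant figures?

67.91

The slot axis is L1's direction at 2.5°, so u = (cos 2.5°, sin 2.5°) = (0.9990, 0.04362) and n = (−sin 2.5°, cos 2.5°) = (-0.04362, 0.9990). L is at the origin and E lies 63.1 along u from L, so E = 63.1·u = (63.04, 2.752). Tangency of A1 to both parallel lines with radius 25.1 puts B and W at L ± 25.1·n: B = (-1.095, 25.08), W = (1.095, -25.08). Equal radii place R and K the same way about E: R = E + 25.1·n = (61.95, 27.83), K = E − 25.1·n = (64.13, -22.32). Then |LR| = |R − L| = 67.91.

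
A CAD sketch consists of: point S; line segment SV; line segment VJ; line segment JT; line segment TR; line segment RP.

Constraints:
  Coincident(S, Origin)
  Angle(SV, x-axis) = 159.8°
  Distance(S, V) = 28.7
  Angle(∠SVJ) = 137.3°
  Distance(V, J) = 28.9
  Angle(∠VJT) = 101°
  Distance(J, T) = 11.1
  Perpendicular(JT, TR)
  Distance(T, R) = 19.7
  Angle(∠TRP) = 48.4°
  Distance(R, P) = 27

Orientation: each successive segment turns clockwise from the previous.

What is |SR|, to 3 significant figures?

33.1

S is at the origin; SV runs at 159.8° with length 28.7, so V = (-26.9, 9.91). ∠SVJ = 137.3° gives VJ at 117° from the x-axis; with |VJ| = 28.9, J = (-40.1, 35.6). ∠VJT = 101.0° gives JT at 38.1° from the x-axis; with |JT| = 11.1, T = (-31.4, 42.5). JT is perpendicular to TR, so TR runs at -51.9°; with |TR| = 19.7, R = (-19.2, 27.0). Then |SR| = |R − S| = 33.1.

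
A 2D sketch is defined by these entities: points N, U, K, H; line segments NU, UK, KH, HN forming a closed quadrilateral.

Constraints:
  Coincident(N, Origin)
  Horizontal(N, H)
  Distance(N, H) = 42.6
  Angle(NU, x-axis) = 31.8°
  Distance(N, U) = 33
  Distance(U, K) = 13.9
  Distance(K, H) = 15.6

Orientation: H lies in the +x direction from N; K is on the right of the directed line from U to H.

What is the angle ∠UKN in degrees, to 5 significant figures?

99.960°

N is at the origin; N and H share the same y with |NH| = 42.6 and H in +x, so H = (42.6, 0). NU runs at 31.8° with |NU| = 33.0, so U = (28.046, 17.390). K is determined by |UK| = 13.9 and |KH| = 15.6 together: it lies at the intersection of circle(U, 13.9) and circle(H, 15.6). With |UH| = 22.676, the foot of the radical line on UH is 10.232 from U and the perpendicular offset is √(13.9² − 10.232²) = 9.4081. Taking the right-of-UH solution: K = (27.399, 3.5046).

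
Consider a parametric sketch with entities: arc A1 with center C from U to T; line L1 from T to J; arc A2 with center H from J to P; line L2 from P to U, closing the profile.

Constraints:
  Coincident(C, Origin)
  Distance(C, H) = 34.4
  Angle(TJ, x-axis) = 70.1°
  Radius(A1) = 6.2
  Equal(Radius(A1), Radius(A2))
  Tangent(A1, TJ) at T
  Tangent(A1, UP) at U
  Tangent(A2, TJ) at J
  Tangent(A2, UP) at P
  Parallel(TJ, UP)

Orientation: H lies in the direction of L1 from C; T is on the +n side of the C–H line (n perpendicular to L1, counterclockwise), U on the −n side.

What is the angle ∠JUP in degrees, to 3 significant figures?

19.8°

Tangency of A1 to both parallel lines with radius 6.2 puts T and U at C ± 6.2·n: T = (-5.83, 2.11), U = (5.83, -2.11). Equal radii place J and P the same way about H: J = H + 6.2·n = (5.88, 34.5), P = H − 6.2·n = (17.5, 30.2). Then cos ∠JUP = UJ·UP / (|UJ||UP|), giving 19.8°.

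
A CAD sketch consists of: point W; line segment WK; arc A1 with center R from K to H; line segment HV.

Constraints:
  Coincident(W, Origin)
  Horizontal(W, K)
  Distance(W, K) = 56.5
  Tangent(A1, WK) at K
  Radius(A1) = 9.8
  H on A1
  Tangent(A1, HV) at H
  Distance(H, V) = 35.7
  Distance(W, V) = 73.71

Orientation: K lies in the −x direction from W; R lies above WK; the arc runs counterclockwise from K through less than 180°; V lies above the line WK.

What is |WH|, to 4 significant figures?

48.71

W is at the origin; WK is horizontal with |WK| = 56.5 and K on the −x side, so K = (-56.50, 0.000). A1 meets WK tangentially, so RK is at right angles to WK, so R = K + (0, 9.8) = (-56.50, 9.800). Since RH ⟂ HV (tangency), |RV| = √(9.8² + 35.7²) = 37.02 regardless of where H sits on A1. So V lies on both circle(W, 73.71) and circle(R, 37.02); the above-WK intersection is V = (-56.93, 46.82). H is the foot of the tangent from V: H = (-47.08, 12.50).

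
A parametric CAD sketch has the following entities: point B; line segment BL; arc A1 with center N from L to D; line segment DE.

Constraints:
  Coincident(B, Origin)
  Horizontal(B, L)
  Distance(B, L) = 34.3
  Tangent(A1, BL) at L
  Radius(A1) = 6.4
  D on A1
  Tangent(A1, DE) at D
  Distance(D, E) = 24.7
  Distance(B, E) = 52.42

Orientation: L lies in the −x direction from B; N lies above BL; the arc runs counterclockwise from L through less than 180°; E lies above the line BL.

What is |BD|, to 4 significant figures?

30.62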